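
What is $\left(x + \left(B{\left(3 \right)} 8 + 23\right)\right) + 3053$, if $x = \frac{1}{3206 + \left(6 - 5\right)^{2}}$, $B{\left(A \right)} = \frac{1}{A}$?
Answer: $\frac{3291095}{1069} \approx 3078.7$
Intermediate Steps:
$x = \frac{1}{3207}$ ($x = \frac{1}{3206 + 1^{2}} = \frac{1}{3206 + 1} = \frac{1}{3207} \approx 0.00031182$)
$\left(x + \left(B{\left(3 \right)} 8 + 23\right)\right) + 3053 = \left(\frac{1}{3207} + \left(\frac{1}{3} \cdot 8 + 23\right)\right) + 3053 = \left(\frac{1}{3207} + \left(\frac{8}{3} + 23\right)\right) + 3053 = \left(\frac{1}{3207} + \frac{77}{3}\right) + 3053 = \frac{27438}{1069} + 3053 = \frac{3291095}{1069}$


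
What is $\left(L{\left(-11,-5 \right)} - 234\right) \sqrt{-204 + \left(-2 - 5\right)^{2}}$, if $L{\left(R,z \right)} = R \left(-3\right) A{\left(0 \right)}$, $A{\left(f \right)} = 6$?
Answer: $- 36 i \sqrt{155} \approx - 448.2 i$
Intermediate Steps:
$L{\left(R,z \right)} = - 18 R$ ($L{\left(R,z \right)} = R \left(-3\right) 6 = - 3 R 6 = - 18 R$)
$\left(L{\left(-11,-5 \right)} - 234\right) \sqrt{-204 + \left(-2 - 5\right)^{2}} = \left(\left(-18\right) \left(-11\right) - 234\right) \sqrt{-204 + \left(-2 - 5\right)^{2}} = \left(198 - 234\right) \sqrt{-204 + \left(-7\right)^{2}} = - 36 \sqrt{-204 + 49} = - 36 \sqrt{-155} = - 36 i \sqrt{155}$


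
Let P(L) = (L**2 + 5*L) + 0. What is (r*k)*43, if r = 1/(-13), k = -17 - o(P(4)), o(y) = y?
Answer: 2279/13 ≈ 175.31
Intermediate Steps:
P(L) = L**2 + 5*L
k = -53 (k = -17 - 4*(5 + 4) = -17 - 4*9 = -17 - 1*36 = -17 - 36 = -53)
r = -1/13 ≈ -0.076923
(r*k)*43 = -1/13*(-53)*43 = (53/13)*43 = 2279/13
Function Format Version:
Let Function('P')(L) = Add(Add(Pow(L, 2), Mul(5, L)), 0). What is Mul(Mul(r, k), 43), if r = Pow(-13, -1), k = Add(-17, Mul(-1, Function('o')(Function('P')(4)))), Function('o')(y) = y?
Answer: Rational(2279, 13) ≈ 175.31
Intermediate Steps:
Function('P')(L) = Add(Pow(L, 2), Mul(5, L))
k = -53 (k = Add(-17, Mul(-1, Mul(4, Add(5, 4)))) = Add(-17, Mul(-1, Mul(4, 9))) = Add(-17, Mul(-1, 36)) = Add(-17, -36) = -53)
r = Rational(-1, 13) ≈ -0.076923
Mul(Mul(r, k), 43) = Mul(Mul(Rational(-1, 13), -53), 43) = Mul(Rational(53, 13), 43) = Rational(2279, 13)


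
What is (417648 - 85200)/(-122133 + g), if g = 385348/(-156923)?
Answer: -52168737504/19165862107 ≈ -2.7220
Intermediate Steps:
g = -385348/156923 (g = 385348*(-1/156923) = -385348/156923 ≈ -2.4557)
(417648 - 85200)/(-122133 + g) = (417648 - 85200)/(-122133 - 385348/156923) = 332448/(-19165862107/156923) = 332448*(-156923/19165862107) = -52168737504/19165862107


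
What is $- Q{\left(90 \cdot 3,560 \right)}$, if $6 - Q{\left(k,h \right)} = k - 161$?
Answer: $103$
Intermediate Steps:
$Q{\left(k,h \right)} = 167 - k$ ($Q{\left(k,h \right)} = 6 - \left(k - 161\right) = 6 - \left(-161 + k\right) = 167 - k$)
$- Q{\left(90 \cdot 3,560 \right)} = - (167 - 90 \cdot 3) = - (167 - 270) = \left(-1\right) \left(-103\right) = 103$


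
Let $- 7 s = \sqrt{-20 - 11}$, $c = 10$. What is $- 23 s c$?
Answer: $\frac{230 i \sqrt{31}}{7} \approx 182.94 i$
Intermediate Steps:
$s = - \frac{i \sqrt{31}}{7}$ ($s = - \frac{\sqrt{-20 - 11}}{7} = - \frac{\sqrt{-31}}{7} = - \frac{i \sqrt{31}}{7} \approx - 0.79539 i$)
$- 23 s c = - 23 \left(- \frac{i \sqrt{31}}{7}\right) 10 = \frac{23 i \sqrt{31}}{7} \cdot 10 = \frac{230 i \sqrt{31}}{7}$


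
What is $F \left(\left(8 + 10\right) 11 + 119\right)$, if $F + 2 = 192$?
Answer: $60230$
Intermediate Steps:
$F = 190$ ($F = -2 + 192 = 190$)
$F \left(\left(8 + 10\right) 11 + 119\right) = 190 \left(\left(8 + 10\right) 11 + 119\right) = 190 \left(18 \cdot 11 + 119\right) = 190 \left(198 + 119\right) = 190 \cdot 317 = 60230$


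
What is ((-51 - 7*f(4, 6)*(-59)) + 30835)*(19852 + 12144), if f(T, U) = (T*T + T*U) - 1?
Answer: 1500324436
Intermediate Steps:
f(T, U) = -1 + T**2 + T*U (f(T, U) = (T**2 + T*U) - 1 = -1 + T**2 + T*U)
((-51 - 7*f(4, 6)*(-59)) + 30835)*(19852 + 12144) = ((-51 - 7*(-1 + 4**2 + 4*6)*(-59)) + 30835)*(19852 + 12144) = ((-51 - 7*(-1 + 16 + 24)*(-59)) + 30835)*31996 = ((-51 - 7*39*(-59)) + 30835)*31996 = ((-51 - 273*(-59)) + 30835)*31996 = ((-51 + 16107) + 30835)*31996 = (16056 + 30835)*31996 = 46891*31996 = 1500324436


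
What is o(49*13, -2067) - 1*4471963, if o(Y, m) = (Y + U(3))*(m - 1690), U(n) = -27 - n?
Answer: -6752462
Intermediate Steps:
o(Y, m) = (-1690 + m)*(-30 + Y) (o(Y, m) = (Y + (-27 - 1*3))*(m - 1690) = (Y + (-27 - 3))*(-1690 + m) = (Y - 30)*(-1690 + m) = (-30 + Y)*(-1690 + m) = (-1690 + m)*(-30 + Y))
o(49*13, -2067) - 1*4471963 = (50700 - 82810*13 - 30*(-2067) + (49*13)*(-2067)) - 1*4471963 = (50700 - 1690*637 + 62010 + 637*(-2067)) - 4471963 = (50700 - 1076530 + 62010 - 1316679) - 4471963 = -2280499 - 4471963 = -6752462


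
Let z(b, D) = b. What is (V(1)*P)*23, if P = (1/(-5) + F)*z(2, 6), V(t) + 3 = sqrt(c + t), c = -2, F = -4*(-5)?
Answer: -13662/5 + 4554*I/5 ≈ -2732.4 + 910.8*I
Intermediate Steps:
F = 20
V(t) = -3 + sqrt(-2 + t)
P = 198/5 (P = (1/(-5) + 20)*2 = (-1/5 + 20)*2 = (99/5)*2 = 198/5 ≈ 39.600)
(V(1)*P)*23 = ((-3 + sqrt(-2 + 1))*(198/5))*23 = ((-3 + sqrt(-1))*(198/5))*23 = ((-3 + I)*(198/5))*23 = (-594/5 + 198*I/5)*23 = -13662/5 + 4554*I/5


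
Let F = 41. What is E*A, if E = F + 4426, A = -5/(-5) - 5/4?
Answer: -4467/4 ≈ -1116.8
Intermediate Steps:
A = -1/4 (A = -5*(-1/5) - 5*1/4 = 1 - 5/4 = -1/4 ≈ -0.25000)
E = 4467 (E = 41 + 4426 = 4467)
E*A = 4467*(-1/4) = -4467/4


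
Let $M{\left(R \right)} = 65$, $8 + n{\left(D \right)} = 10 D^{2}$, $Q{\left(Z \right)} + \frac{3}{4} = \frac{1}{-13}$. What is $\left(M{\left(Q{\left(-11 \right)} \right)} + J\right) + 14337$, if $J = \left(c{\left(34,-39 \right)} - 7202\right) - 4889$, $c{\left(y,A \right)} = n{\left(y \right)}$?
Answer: $13863$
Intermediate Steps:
$Q{\left(Z \right)} = - \frac{43}{52}$ ($Q{\left(Z \right)} = - \frac{3}{4} + \frac{1}{-13} = - \frac{3}{4} - \frac{1}{13} = - \frac{43}{52}$)
$n{\left(D \right)} = -8 + 10 D^{2}$
$c{\left(y,A \right)} = -8 + 10 y^{2}$
$J = -539$ ($J = \left(\left(-8 + 10 \cdot 34^{2}\right) - 7202\right) - 4889 = \left(\left(-8 + 10 \cdot 1156\right) - 7202\right) - 4889 = \left(\left(-8 + 11560\right) - 7202\right) - 4889 = \left(11552 - 7202\right) - 4889 = 4350 - 4889 = -539$)
$\left(M{\left(Q{\left(-11 \right)} \right)} + J\right) + 14337 = \left(65 - 539\right) + 14337 = -474 + 14337 = 13863$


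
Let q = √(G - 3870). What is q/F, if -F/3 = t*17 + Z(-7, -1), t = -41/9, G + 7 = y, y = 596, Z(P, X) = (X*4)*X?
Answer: 3*I*√3281/661 ≈ 0.25997*I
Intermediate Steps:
Z(P, X) = 4*X² (Z(P, X) = (4*X)*X = 4*X²)
G = 589 (G = -7 + 596 = 589)
t = -41/9 (t = -41*⅑ = -41/9 ≈ -4.5556)
F = 661/3 (F = -3*(-41/9*17 + 4*(-1)²) = -3*(-697/9 + 4*1) = -3*(-697/9 + 4) = -3*(-661/9) = 661/3 ≈ 220.33)
q = I*√3281 (q = √(589 - 3870) = √(-3281) = I*√3281 ≈ 57.28*I)
q/F = (I*√3281)/(661/3) = (I*√3281)*(3/661) = 3*I*√3281/661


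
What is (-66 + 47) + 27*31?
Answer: 818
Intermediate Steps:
(-66 + 47) + 27*31 = -19 + 837 = 818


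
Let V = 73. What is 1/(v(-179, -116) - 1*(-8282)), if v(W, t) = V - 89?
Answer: 1/8266 ≈ 0.00012098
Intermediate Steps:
v(W, t) = -16 (v(W, t) = 73 - 89 = -16)
1/(v(-179, -116) - 1*(-8282)) = 1/(-16 - 1*(-8282)) = 1/(-16 + 8282) = 1/8266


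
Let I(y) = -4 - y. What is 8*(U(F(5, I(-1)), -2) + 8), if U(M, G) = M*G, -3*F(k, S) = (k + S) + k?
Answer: 304/3 ≈ 101.33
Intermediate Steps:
F(k, S) = -2*k/3 - S/3 (F(k, S) = -((k + S) + k)/3 = -((S + k) + k)/3 = -(S + 2*k)/3 = -2*k/3 - S/3)
U(M, G) = G*M
8*(U(F(5, I(-1)), -2) + 8) = 8*(-2*(-⅔*5 - (-4 - 1*(-1))/3) + 8) = 8*(-2*(-10/3 - (-4 + 1)/3) + 8) = 8*(-2*(-10/3 - ⅓*(-3)) + 8) = 8*(-2*(-10/3 + 1) + 8) = 8*(-2*(-7/3) + 8) = 8*(14/3 + 8) = 8*(38/3) = 304/3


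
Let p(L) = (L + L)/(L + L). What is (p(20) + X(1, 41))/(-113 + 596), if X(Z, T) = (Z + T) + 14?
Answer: 19/161 ≈ 0.11801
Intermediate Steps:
X(Z, T) = 14 + T + Z (X(Z, T) = (T + Z) + 14 = 14 + T + Z)
p(L) = 1 (p(L) = (2*L)/((2*L)) = (2*L)*(1/(2*L)) = 1)
(p(20) + X(1, 41))/(-113 + 596) = (1 + (14 + 41 + 1))/(-113 + 596) = (1 + 56)/483 = 57*(1/483) = 19/161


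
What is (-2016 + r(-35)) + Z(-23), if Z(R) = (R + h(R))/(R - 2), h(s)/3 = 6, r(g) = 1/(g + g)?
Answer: -141107/70 ≈ -2015.8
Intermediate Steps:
r(g) = 1/(2*g)
h(s) = 18 (h(s) = 3*6 = 18)
Z(R) = (18 + R)/(-2 + R) (Z(R) = (R + 18)/(R - 2) = (18 + R)/(-2 + R))
(-2016 + r(-35)) + Z(-23) = (-2016 + (1/2)/(-35)) + (18 - 23)/(-2 - 23) = (-2016 + (1/2)*(-1/35)) - 5/(-25) = (-2016 - 1/70) - 1/25*(-5) = -141121/70 + 1/5 = -141107/70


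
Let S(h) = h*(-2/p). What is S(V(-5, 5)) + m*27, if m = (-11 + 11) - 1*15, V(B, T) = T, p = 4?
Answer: -815/2 ≈ -407.50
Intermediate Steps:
m = -15 (m = 0 - 15 = -15)
S(h) = -h/2 (S(h) = h*(-2/4) = h*(-2*¼) = h*(-½) = -h/2)
S(V(-5, 5)) + m*27 = -½*5 - 15*27 = -5/2 - 405 = -815/2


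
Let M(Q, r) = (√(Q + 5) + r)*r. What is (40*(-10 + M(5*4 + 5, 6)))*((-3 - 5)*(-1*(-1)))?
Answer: -8320 - 1920*√30 ≈ -18836.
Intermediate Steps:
M(Q, r) = r*(r + √(5 + Q)) (M(Q, r) = (√(5 + Q) + r)*r = (r + √(5 + Q))*r = r*(r + √(5 + Q)))
(40*(-10 + M(5*4 + 5, 6)))*((-3 - 5)*(-1*(-1))) = (40*(-10 + 6*(6 + √(5 + (5*4 + 5)))))*((-3 - 5)*(-1*(-1))) = (40*(-10 + 6*(6 + √(5 + (20 + 5)))))*(-8*1) = (40*(-10 + 6*(6 + √(5 + 25))))*(-8) = (40*(-10 + 6*(6 + √30)))*(-8) = (40*(-10 + (36 + 6*√30)))*(-8) = (40*(26 + 6*√30))*(-8) = (1040 + 240*√30)*(-8) = -8320 - 1920*√30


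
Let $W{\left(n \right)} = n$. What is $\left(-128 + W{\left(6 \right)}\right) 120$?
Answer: $-14640$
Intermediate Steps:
$\left(-128 + W{\left(6 \right)}\right) 120 = \left(-128 + 6\right) 120 = \left(-122\right) 120 = -14640$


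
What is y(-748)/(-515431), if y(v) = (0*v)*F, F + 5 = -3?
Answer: 0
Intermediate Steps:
F = -8 (F = -5 - 3 = -8)
y(v) = 0 (y(v) = (0*v)*(-8) = 0*(-8) = 0)
y(-748)/(-515431) = 0/(-515431) = 0*(-1/515431) = 0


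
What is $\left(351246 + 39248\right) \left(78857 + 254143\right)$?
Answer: $130034502000$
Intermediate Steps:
$\left(351246 + 39248\right) \left(78857 + 254143\right) = 390494 \cdot 333000 = 130034502000$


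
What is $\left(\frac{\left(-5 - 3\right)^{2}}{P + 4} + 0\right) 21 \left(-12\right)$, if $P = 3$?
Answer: $-2304$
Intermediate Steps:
$\left(\frac{\left(-5 - 3\right)^{2}}{P + 4} + 0\right) 21 \left(-12\right) = \left(\frac{\left(-5 - 3\right)^{2}}{3 + 4} + 0\right) 21 \left(-12\right) = \left(\frac{\left(-8\right)^{2}}{7} + 0\right) 21 \left(-12\right) = \left(\frac{1}{7} \cdot 64 + 0\right) 21 \left(-12\right) = \left(\frac{64}{7} + 0\right) 21 \left(-12\right) = \frac{64}{7} \cdot 21 \left(-12\right) = 192 \left(-12\right) = -2304$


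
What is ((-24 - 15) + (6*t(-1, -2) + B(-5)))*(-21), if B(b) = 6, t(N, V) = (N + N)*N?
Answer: 441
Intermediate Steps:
t(N, V) = 2*N² (t(N, V) = (2*N)*N = 2*N²)
((-24 - 15) + (6*t(-1, -2) + B(-5)))*(-21) = ((-24 - 15) + (6*(2*(-1)²) + 6))*(-21) = (-39 + (6*(2*1) + 6))*(-21) = (-39 + (6*2 + 6))*(-21) = (-39 + (12 + 6))*(-21) = (-39 + 18)*(-21) = -21*(-21) = 441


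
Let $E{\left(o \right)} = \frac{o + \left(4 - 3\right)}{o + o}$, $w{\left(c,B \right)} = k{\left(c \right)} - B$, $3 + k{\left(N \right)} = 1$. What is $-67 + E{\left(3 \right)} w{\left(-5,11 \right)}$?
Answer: $- \frac{227}{3} \approx -75.667$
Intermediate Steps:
$k{\left(N \right)} = -2$ ($k{\left(N \right)} = -3 + 1 = -2$)
$w{\left(c,B \right)} = -2 - B$
$E{\left(o \right)} = \frac{1 + o}{2 o}$ ($E{\left(o \right)} = \frac{o + 1}{2 o} = \left(1 + o\right) \frac{1}{2 o} = \frac{1 + o}{2 o}$)
$-67 + E{\left(3 \right)} w{\left(-5,11 \right)} = -67 + \frac{1 + 3}{2 \cdot 3} \left(-2 - 11\right) = -67 + \frac{1}{2} \cdot \frac{1}{3} \cdot 4 \left(-2 - 11\right) = -67 + \frac{2}{3} \left(-13\right) = -67 - \frac{26}{3} = - \frac{227}{3}$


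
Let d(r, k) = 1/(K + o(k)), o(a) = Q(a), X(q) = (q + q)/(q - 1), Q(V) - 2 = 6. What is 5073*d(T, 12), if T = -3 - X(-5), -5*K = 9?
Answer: 25365/31 ≈ 818.23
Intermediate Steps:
K = -9/5 (K = -1/5*9 = -9/5 ≈ -1.8000)
Q(V) = 8 (Q(V) = 2 + 6 = 8)
X(q) = 2*q/(-1 + q) (X(q) = (2*q)/(-1 + q) = 2*q/(-1 + q))
o(a) = 8
T = -14/3 (T = -3 - 2*(-5)/(-1 - 5) = -3 - 2*(-5)/(-6) = -3 - 2*(-5)*(-1)/6 = -3 - 1*5/3 = -3 - 5/3 = -14/3 ≈ -4.6667)
d(r, k) = 5/31 (d(r, k) = 1/(-9/5 + 8) = 1/(31/5) = 5/31)
5073*d(T, 12) = 5073*(5/31) = 25365/31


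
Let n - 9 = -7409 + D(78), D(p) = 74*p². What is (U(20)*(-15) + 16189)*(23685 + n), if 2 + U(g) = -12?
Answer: 7650149899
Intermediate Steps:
U(g) = -14 (U(g) = -2 - 12 = -14)
n = 442816 (n = 9 + (-7409 + 74*78²) = 9 + (-7409 + 74*6084) = 9 + (-7409 + 450216) = 9 + 442807 = 442816)
(U(20)*(-15) + 16189)*(23685 + n) = (-14*(-15) + 16189)*(23685 + 442816) = (210 + 16189)*466501 = 16399*466501 = 7650149899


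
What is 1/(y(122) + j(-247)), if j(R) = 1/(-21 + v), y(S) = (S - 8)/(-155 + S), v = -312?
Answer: -3663/12665 ≈ -0.28922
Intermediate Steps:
y(S) = (-8 + S)/(-155 + S)
j(R) = -1/333 (j(R) = 1/(-21 - 312) = 1/(-333) = -1/333)
1/(y(122) + j(-247)) = 1/((-8 + 122)/(-155 + 122) - 1/333) = 1/(114/(-33) - 1/333) = 1/(-1/33*114 - 1/333) = 1/(-38/11 - 1/333) = 1/(-12665/3663) = -3663/12665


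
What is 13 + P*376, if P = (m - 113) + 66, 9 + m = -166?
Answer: -83459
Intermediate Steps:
m = -175 (m = -9 - 166 = -175)
P = -222 (P = (-175 - 113) + 66 = -288 + 66 = -222)
13 + P*376 = 13 - 222*376 = 13 - 83472 = -83459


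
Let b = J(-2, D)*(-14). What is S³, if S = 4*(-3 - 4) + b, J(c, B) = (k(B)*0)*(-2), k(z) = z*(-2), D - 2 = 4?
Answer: -21952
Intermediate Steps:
D = 6 (D = 2 + 4 = 6)
k(z) = -2*z
J(c, B) = 0 (J(c, B) = (-2*B*0)*(-2) = 0*(-2) = 0)
b = 0 (b = 0*(-14) = 0)
S = -28 (S = 4*(-3 - 4) + 0 = 4*(-7) + 0 = -28 + 0 = -28)
S³ = (-28)³ = -21952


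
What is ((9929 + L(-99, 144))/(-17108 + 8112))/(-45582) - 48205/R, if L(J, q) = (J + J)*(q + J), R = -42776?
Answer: 617711789297/548141919546 ≈ 1.1269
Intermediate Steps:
L(J, q) = 2*J*(J + q) (L(J, q) = (2*J)*(J + q) = 2*J*(J + q))
((9929 + L(-99, 144))/(-17108 + 8112))/(-45582) - 48205/R = ((9929 + 2*(-99)*(-99 + 144))/(-17108 + 8112))/(-45582) - 48205/(-42776) = ((9929 + 2*(-99)*45)/(-8996))*(-1/45582) - 48205*(-1/42776) = ((9929 - 8910)*(-1/8996))*(-1/45582) + 48205/42776 = (1019*(-1/8996))*(-1/45582) + 48205/42776 = -1019/8996*(-1/45582) + 48205/42776 = 1019/410055672 + 48205/42776 = 617711789297/548141919546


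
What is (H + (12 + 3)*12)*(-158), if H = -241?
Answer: 9638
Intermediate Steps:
(H + (12 + 3)*12)*(-158) = (-241 + (12 + 3)*12)*(-158) = (-241 + 15*12)*(-158) = (-241 + 180)*(-158) = -61*(-158) = 9638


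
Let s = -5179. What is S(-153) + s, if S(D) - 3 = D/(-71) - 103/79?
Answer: -29027410/5609 ≈ -5175.1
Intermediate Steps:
S(D) = 134/79 - D/71 (S(D) = 3 + (D/(-71) - 103/79) = 3 + (D*(-1/71) - 103*1/79) = 3 + (-D/71 - 103/79) = 3 + (-103/79 - D/71) = 134/79 - D/71)
S(-153) + s = (134/79 - 1/71*(-153)) - 5179 = (134/79 + 153/71) - 5179 = 21601/5609 - 5179 = -29027410/5609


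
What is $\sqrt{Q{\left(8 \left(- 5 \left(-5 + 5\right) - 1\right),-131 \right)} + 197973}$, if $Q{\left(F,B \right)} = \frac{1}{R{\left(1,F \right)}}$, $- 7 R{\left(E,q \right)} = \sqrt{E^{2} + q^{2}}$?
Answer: $\frac{\sqrt{836435925 - 455 \sqrt{65}}}{65} \approx 444.94$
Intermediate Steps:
$R{\left(E,q \right)} = - \frac{\sqrt{E^{2} + q^{2}}}{7}$
$Q{\left(F,B \right)} = - \frac{7}{\sqrt{1 + F^{2}}}$ ($Q{\left(F,B \right)} = \frac{1}{\left(- \frac{1}{7}\right) \sqrt{1^{2} + F^{2}}} = \frac{1}{\left(- \frac{1}{7}\right) \sqrt{1 + F^{2}}} = - \frac{7}{\sqrt{1 + F^{2}}}$)
$\sqrt{Q{\left(8 \left(- 5 \left(-5 + 5\right) - 1\right),-131 \right)} + 197973} = \sqrt{- \frac{7}{\sqrt{1 + \left(8 \left(- 5 \left(-5 + 5\right) - 1\right)\right)^{2}}} + 197973} = \sqrt{- \frac{7}{\sqrt{1 + \left(8 \left(\left(-5\right) 0 - 1\right)\right)^{2}}} + 197973} = \sqrt{- \frac{7}{\sqrt{1 + \left(8 \left(0 - 1\right)\right)^{2}}} + 197973} = \sqrt{- \frac{7}{\sqrt{1 + \left(8 \left(-1\right)\right)^{2}}} + 197973} = \sqrt{- \frac{7}{\sqrt{1 + \left(-8\right)^{2}}} + 197973} = \sqrt{- \frac{7}{\sqrt{1 + 64}} + 197973} = \sqrt{- \frac{7}{\sqrt{65}} + 197973} = \sqrt{- 7 \frac{\sqrt{65}}{65} + 197973} = \sqrt{- \frac{7 \sqrt{65}}{65} + 197973} = \sqrt{197973 - \frac{7 \sqrt{65}}{65}}$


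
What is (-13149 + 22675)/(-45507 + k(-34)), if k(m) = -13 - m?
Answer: -4763/22743 ≈ -0.20943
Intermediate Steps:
(-13149 + 22675)/(-45507 + k(-34)) = (-13149 + 22675)/(-45507 + (-13 - 1*(-34))) = 9526/(-45507 + (-13 + 34)) = 9526/(-45507 + 21) = 9526/(-45486) = 9526*(-1/45486) = -4763/22743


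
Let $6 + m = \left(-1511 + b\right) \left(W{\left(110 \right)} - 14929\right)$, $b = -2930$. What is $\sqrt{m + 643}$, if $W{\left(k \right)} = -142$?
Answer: $54 \sqrt{22953} \approx 8181.1$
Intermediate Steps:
$m = 66930305$ ($m = -6 + \left(-1511 - 2930\right) \left(-142 - 14929\right) = -6 - -66930311 = -6 + 66930311 = 66930305$)
$\sqrt{m + 643} = \sqrt{66930305 + 643} = \sqrt{66930948} = 54 \sqrt{22953}$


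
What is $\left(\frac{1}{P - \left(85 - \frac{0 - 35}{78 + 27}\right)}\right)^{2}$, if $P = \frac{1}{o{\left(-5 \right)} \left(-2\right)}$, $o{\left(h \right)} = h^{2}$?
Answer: $\frac{22500}{163916809} \approx 0.00013726$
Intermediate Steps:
$P = - \frac{1}{50}$ ($P = \frac{1}{\left(-5\right)^{2} \left(-2\right)} = \frac{1}{25 \left(-2\right)} = \frac{1}{-50} = - \frac{1}{50} \approx -0.02$)
$\left(\frac{1}{P - \left(85 - \frac{0 - 35}{78 + 27}\right)}\right)^{2} = \left(\frac{1}{- \frac{1}{50} - \left(85 - \frac{0 - 35}{78 + 27}\right)}\right)^{2} = \left(\frac{1}{- \frac{1}{50} - \left(85 + \frac{35}{105}\right)}\right)^{2} = \left(\frac{1}{- \frac{1}{50} - \frac{256}{3}}\right)^{2} = \left(\frac{1}{- \frac{12803}{150}}\right)^{2} = \left(- \frac{150}{12803}\right)^{2} = \frac{22500}{163916809}$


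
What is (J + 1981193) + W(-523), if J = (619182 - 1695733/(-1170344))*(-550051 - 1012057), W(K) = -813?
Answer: -282997792534825027/292586 ≈ -9.6723e+11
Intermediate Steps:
J = -282998371966287707/292586 (J = (619182 - 1695733*(-1/1170344))*(-1562108) = (619182 + 1695733/1170344)*(-1562108) = (724657634341/1170344)*(-1562108) = -282998371966287707/292586 ≈ -9.6723e+11)
(J + 1981193) + W(-523) = (-282998371966287707/292586 + 1981193) - 813 = -282997792296952609/292586 - 813 = -282997792534825027/292586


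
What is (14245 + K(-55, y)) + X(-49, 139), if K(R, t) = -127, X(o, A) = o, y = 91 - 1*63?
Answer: 14069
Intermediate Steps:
y = 28 (y = 91 - 63 = 28)
(14245 + K(-55, y)) + X(-49, 139) = (14245 - 127) - 49 = 14118 - 49 = 14069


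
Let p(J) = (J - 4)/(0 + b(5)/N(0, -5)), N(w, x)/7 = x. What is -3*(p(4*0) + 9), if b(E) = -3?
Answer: 113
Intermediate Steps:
N(w, x) = 7*x
p(J) = -140/3 + 35*J/3 (p(J) = (J - 4)/(0 - 3/(7*(-5))) = (-4 + J)/(0 - 3/(-35)) = (-4 + J)/(0 - 3*(-1/35)) = (-4 + J)/(0 + 3/35) = (-4 + J)/(3/35) = (-4 + J)*(35/3) = -140/3 + 35*J/3)
-3*(p(4*0) + 9) = -3*((-140/3 + 35*(4*0)/3) + 9) = -3*((-140/3 + (35/3)*0) + 9) = -3*((-140/3 + 0) + 9) = -3*(-140/3 + 9) = -3*(-113/3) = 113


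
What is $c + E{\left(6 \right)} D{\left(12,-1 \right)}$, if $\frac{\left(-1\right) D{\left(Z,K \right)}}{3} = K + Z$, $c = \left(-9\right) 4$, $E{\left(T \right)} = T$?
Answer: $-234$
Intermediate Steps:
$c = -36$
$D{\left(Z,K \right)} = - 3 K - 3 Z$ ($D{\left(Z,K \right)} = - 3 \left(K + Z\right) = - 3 K - 3 Z$)
$c + E{\left(6 \right)} D{\left(12,-1 \right)} = -36 + 6 \left(\left(-3\right) \left(-1\right) - 36\right) = -36 + 6 \left(3 - 36\right) = -36 + 6 \left(-33\right) = -36 - 198 = -234$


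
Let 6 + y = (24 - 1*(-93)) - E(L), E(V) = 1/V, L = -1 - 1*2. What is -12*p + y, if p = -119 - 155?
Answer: 10198/3 ≈ 3399.3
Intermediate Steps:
L = -3 (L = -1 - 2 = -3)
y = 334/3 (y = -6 + ((24 - 1*(-93)) - 1/(-3)) = -6 + ((24 + 93) - 1*(-⅓)) = -6 + (117 + ⅓) = -6 + 352/3 = 334/3 ≈ 111.33)
p = -274
-12*p + y = -12*(-274) + 334/3 = 3288 + 334/3 = 10198/3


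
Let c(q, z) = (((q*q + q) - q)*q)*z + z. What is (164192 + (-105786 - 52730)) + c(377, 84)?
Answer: 4500946932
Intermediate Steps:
c(q, z) = z + z*q³ (c(q, z) = (((q² + q) - q)*q)*z + z = (((q + q²) - q)*q)*z + z = (q²*q)*z + z = q³*z + z = z*q³ + z = z + z*q³)
(164192 + (-105786 - 52730)) + c(377, 84) = (164192 + (-105786 - 52730)) + 84*(1 + 377³) = (164192 - 158516) + 84*(1 + 53582633) = 5676 + 84*53582634 = 5676 + 4500941256 = 4500946932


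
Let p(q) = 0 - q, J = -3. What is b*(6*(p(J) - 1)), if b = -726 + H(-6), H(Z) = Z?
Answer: -8784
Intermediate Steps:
p(q) = -q
b = -732 (b = -726 - 6 = -732)
b*(6*(p(J) - 1)) = -4392*(-1*(-3) - 1) = -4392*(3 - 1) = -4392*2 = -732*12 = -8784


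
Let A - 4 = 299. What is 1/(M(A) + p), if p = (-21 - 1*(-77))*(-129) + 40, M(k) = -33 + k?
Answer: -1/6914 ≈ -0.00014463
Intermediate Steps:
A = 303 (A = 4 + 299 = 303)
p = -7184 (p = (-21 + 77)*(-129) + 40 = 56*(-129) + 40 = -7224 + 40 = -7184)
1/(M(A) + p) = 1/((-33 + 303) - 7184) = 1/(270 - 7184) = 1/(-6914) = -1/6914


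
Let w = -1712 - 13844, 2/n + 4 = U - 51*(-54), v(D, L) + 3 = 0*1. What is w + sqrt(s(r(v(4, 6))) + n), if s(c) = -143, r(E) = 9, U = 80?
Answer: -15556 + 2*I*sqrt(71579190)/1415 ≈ -15556.0 + 11.958*I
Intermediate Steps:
v(D, L) = -3 (v(D, L) = -3 + 0*1 = -3 + 0 = -3)
n = 1/1415 (n = 2/(-4 + (80 - 51*(-54))) = 2/(-4 + (80 + 2754)) = 2/(-4 + 2834) = 2/2830 = 2*(1/2830) = 1/1415 ≈ 0.00070671)
w = -15556
w + sqrt(s(r(v(4, 6))) + n) = -15556 + sqrt(-143 + 1/1415) = -15556 + sqrt(-202344/1415) = -15556 + 2*I*sqrt(71579190)/1415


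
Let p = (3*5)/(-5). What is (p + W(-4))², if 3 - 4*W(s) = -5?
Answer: 1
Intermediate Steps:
W(s) = 2 (W(s) = ¾ - ¼*(-5) = ¾ + 5/4 = 2)
p = -3 (p = 15*(-⅕) = -3)
(p + W(-4))² = (-3 + 2)² = (-1)² = 1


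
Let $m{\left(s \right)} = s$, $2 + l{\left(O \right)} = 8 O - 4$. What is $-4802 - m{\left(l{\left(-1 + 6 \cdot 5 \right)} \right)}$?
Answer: $-5028$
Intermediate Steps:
$l{\left(O \right)} = -6 + 8 O$ ($l{\left(O \right)} = -2 + \left(8 O - 4\right) = -2 + \left(-4 + 8 O\right) = -6 + 8 O$)
$-4802 - m{\left(l{\left(-1 + 6 \cdot 5 \right)} \right)} = -4802 - \left(-6 + 8 \left(-1 + 6 \cdot 5\right)\right) = -4802 - \left(-6 + 8 \left(-1 + 30\right)\right) = -4802 - \left(-6 + 8 \cdot 29\right) = -4802 - \left(-6 + 232\right) = -4802 - 226 = -5028$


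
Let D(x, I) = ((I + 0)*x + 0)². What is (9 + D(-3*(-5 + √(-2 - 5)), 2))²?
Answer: -475551 - 473040*I*√7 ≈ -4.7555e+5 - 1.2515e+6*I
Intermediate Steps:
D(x, I) = I²*x² (D(x, I) = (I*x + 0)² = (I*x)² = I²*x²)
(9 + D(-3*(-5 + √(-2 - 5)), 2))² = (9 + 2²*(-3*(-5 + √(-2 - 5)))²)² = (9 + 4*(-3*(-5 + √(-7)))²)² = (9 + 4*(-3*(-5 + I*√7))²)² = (9 + 4*(15 - 3*I*√7)²)²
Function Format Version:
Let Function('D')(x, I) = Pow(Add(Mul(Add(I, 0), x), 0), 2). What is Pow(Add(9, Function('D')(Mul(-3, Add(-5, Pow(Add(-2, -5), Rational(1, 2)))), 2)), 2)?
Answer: Add(-475551, Mul(-473040, I, Pow(7, Rational(1, 2)))) ≈ Add(-4.7555e+5, Mul(-1.2515e+6, I))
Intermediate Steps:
Function('D')(x, I) = Mul(Pow(I, 2), Pow(x, 2)) (Function('D')(x, I) = Pow(Add(Mul(I, x), 0), 2) = Pow(Mul(I, x), 2) = Mul(Pow(I, 2), Pow(x, 2)))
Pow(Add(9, Function('D')(Mul(-3, Add(-5, Pow(Add(-2, -5), Rational(1, 2)))), 2)), 2) = Pow(Add(9, Mul(Pow(2, 2), Pow(Mul(-3, Add(-5, Pow(Add(-2, -5), Rational(1, 2)))), 2))), 2) = Pow(Add(9, Mul(4, Pow(Mul(-3, Add(-5, Pow(-7, Rational(1, 2)))), 2))), 2) = Pow(Add(9, Mul(4, Pow(Mul(-3, Add(-5, Mul(I, Pow(7, Rational(1, 2))))), 2))), 2) = Pow(Add(9, Mul(4, Pow(Add(15, Mul(-3, I, Pow(7, Rational(1, 2)))), 2))), 2)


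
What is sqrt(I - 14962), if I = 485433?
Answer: sqrt(470471) ≈ 685.91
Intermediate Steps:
sqrt(I - 14962) = sqrt(485433 - 14962) = sqrt(470471)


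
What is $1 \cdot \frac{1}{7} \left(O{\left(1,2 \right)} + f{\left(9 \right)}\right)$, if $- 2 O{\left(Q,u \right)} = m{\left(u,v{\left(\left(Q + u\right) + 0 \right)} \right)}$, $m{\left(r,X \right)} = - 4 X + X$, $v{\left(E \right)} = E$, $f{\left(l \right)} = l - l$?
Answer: $\frac{9}{14} \approx 0.64286$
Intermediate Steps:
$f{\left(l \right)} = 0$
$m{\left(r,X \right)} = - 3 X$
$O{\left(Q,u \right)} = \frac{3 Q}{2} + \frac{3 u}{2}$ ($O{\left(Q,u \right)} = - \frac{\left(-3\right) \left(\left(Q + u\right) + 0\right)}{2} = - \frac{\left(-3\right) \left(Q + u\right)}{2} = - \frac{- 3 Q - 3 u}{2} = \frac{3 Q}{2} + \frac{3 u}{2}$)
$1 \cdot \frac{1}{7} \left(O{\left(1,2 \right)} + f{\left(9 \right)}\right) = 1 \cdot \frac{1}{7} \left(\left(\frac{3}{2} \cdot 1 + \frac{3}{2} \cdot 2\right) + 0\right) = 1 \cdot \frac{1}{7} \left(\left(\frac{3}{2} + 3\right) + 0\right) = \frac{\frac{9}{2} + 0}{7} = \frac{1}{7} \cdot \frac{9}{2} = \frac{9}{14}$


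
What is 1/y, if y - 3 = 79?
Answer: 1/82 ≈ 0.012195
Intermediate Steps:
y = 82 (y = 3 + 79 = 82)
1/y = 1/82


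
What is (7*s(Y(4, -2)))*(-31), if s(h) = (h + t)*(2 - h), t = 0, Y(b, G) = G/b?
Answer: 1085/4 ≈ 271.25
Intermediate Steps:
s(h) = h*(2 - h) (s(h) = (h + 0)*(2 - h) = h*(2 - h))
(7*s(Y(4, -2)))*(-31) = (7*((-2/4)*(2 - (-2)/4)))*(-31) = (7*((-2*¼)*(2 - (-2)/4)))*(-31) = (7*(-(2 - 1*(-½))/2))*(-31) = (7*(-(2 + ½)/2))*(-31) = (7*(-½*5/2))*(-31) = (7*(-5/4))*(-31) = -35/4*(-31) = 1085/4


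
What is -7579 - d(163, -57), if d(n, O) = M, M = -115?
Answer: -7464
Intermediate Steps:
d(n, O) = -115
-7579 - d(163, -57) = -7579 - 1*(-115) = -7579 + 115 = -7464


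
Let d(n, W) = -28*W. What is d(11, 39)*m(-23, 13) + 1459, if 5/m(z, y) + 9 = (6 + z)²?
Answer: 2879/2 ≈ 1439.5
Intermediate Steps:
m(z, y) = 5/(-9 + (6 + z)²)
d(11, 39)*m(-23, 13) + 1459 = (-28*39)*(5/(-9 + (6 - 23)²)) + 1459 = -5460/(-9 + (-17)²) + 1459 = -5460/(-9 + 289) + 1459 = -5460/280 + 1459 = -1092*1/56 + 1459 = -39/2 + 1459 = 2879/2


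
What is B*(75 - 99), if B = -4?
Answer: 96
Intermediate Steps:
B*(75 - 99) = -4*(75 - 99) = -4*(-24) = 96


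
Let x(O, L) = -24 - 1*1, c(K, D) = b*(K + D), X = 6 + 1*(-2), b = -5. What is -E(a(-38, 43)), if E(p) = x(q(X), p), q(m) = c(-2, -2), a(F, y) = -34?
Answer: 25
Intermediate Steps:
X = 4 (X = 6 - 2 = 4)
c(K, D) = -5*D - 5*K (c(K, D) = -5*(K + D) = -5*(D + K) = -5*D - 5*K)
q(m) = 20 (q(m) = -5*(-2) - 5*(-2) = 10 + 10 = 20)
x(O, L) = -25 (x(O, L) = -24 - 1 = -25)
E(p) = -25
-E(a(-38, 43)) = -1*(-25) = 25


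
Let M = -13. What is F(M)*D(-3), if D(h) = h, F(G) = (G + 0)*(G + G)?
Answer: -1014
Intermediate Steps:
F(G) = 2*G² (F(G) = G*(2*G) = 2*G²)
F(M)*D(-3) = (2*(-13)²)*(-3) = (2*169)*(-3) = 338*(-3) = -1014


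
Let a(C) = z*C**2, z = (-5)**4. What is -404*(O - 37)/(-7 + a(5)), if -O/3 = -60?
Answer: -28886/7809 ≈ -3.6991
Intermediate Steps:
O = 180 (O = -3*(-60) = 180)
z = 625
a(C) = 625*C**2
-404*(O - 37)/(-7 + a(5)) = -404*(180 - 37)/(-7 + 625*5**2) = -57772/(-7 + 625*25) = -57772/(-7 + 15625) = -57772/15618 = -404*143/15618 = -28886/7809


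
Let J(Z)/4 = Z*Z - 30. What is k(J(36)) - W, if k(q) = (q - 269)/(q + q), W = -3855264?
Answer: 39046118587/10128 ≈ 3.8553e+6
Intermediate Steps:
J(Z) = -120 + 4*Z**2 (J(Z) = 4*(Z*Z - 30) = 4*(Z**2 - 30) = 4*(-30 + Z**2) = -120 + 4*Z**2)
k(q) = (-269 + q)/(2*q) (k(q) = (-269 + q)/((2*q)) = (-269 + q)*(1/(2*q)) = (-269 + q)/(2*q))
k(J(36)) - W = (-269 + (-120 + 4*36**2))/(2*(-120 + 4*36**2)) - 1*(-3855264) = (-269 + (-120 + 4*1296))/(2*(-120 + 4*1296)) + 3855264 = (-269 + (-120 + 5184))/(2*(-120 + 5184)) + 3855264 = (1/2)*(-269 + 5064)/5064 + 3855264 = (1/2)*(1/5064)*4795 + 3855264 = 4795/10128 + 3855264 = 39046118587/10128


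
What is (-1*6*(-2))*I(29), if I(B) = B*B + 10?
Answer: 10212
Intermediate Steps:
I(B) = 10 + B**2 (I(B) = B**2 + 10 = 10 + B**2)
(-1*6*(-2))*I(29) = (-1*6*(-2))*(10 + 29**2) = (-6*(-2))*(10 + 841) = 12*851 = 10212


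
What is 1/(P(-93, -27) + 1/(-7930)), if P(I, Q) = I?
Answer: -7930/737491 ≈ -0.010753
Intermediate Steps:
1/(P(-93, -27) + 1/(-7930)) = 1/(-93 + 1/(-7930)) = 1/(-93 - 1/7930) = 1/(-737491/7930) = -7930/737491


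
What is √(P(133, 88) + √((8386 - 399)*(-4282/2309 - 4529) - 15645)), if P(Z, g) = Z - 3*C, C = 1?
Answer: √(693092530 + 2309*I*√193018697576614)/2309 ≈ 55.445 + 54.26*I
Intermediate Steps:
P(Z, g) = -3 + Z (P(Z, g) = Z - 3*1 = Z - 3 = -3 + Z)
√(P(133, 88) + √((8386 - 399)*(-4282/2309 - 4529) - 15645)) = √((-3 + 133) + √((8386 - 399)*(-4282/2309 - 4529) - 15645)) = √(130 + √(7987*(-4282*1/2309 - 4529) - 15645)) = √(130 + √(7987*(-4282/2309 - 4529) - 15645)) = √(130 + √(7987*(-10461743/2309) - 15645)) = √(130 + √(-83557941341/2309 - 15645)) = √(130 + √(-83594065646/2309)) = √(130 + I*√193018697576614/2309)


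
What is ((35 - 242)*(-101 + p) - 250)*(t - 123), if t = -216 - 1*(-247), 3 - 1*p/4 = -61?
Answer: 2974820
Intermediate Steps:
p = 256 (p = 12 - 4*(-61) = 12 + 244 = 256)
t = 31 (t = -216 + 247 = 31)
((35 - 242)*(-101 + p) - 250)*(t - 123) = ((35 - 242)*(-101 + 256) - 250)*(31 - 123) = (-207*155 - 250)*(-92) = (-32085 - 250)*(-92) = -32335*(-92) = 2974820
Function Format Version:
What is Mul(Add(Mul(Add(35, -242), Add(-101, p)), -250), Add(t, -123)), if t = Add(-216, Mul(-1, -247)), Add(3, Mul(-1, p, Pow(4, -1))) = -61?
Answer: 2974820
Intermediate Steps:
p = 256 (p = Add(12, Mul(-4, -61)) = Add(12, 244) = 256)
t = 31 (t = Add(-216, 247) = 31)
Mul(Add(Mul(Add(35, -242), Add(-101, p)), -250), Add(t, -123)) = Mul(Add(Mul(Add(35, -242), Add(-101, 256)), -250), Add(31, -123)) = Mul(Add(Mul(-207, 155), -250), -92) = Mul(Add(-32085, -250), -92) = Mul(-32335, -92) = 2974820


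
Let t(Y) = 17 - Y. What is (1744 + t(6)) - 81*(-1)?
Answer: 1836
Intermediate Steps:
(1744 + t(6)) - 81*(-1) = (1744 + (17 - 1*6)) - 81*(-1) = (1744 + (17 - 6)) + 81 = (1744 + 11) + 81 = 1755 + 81 = 1836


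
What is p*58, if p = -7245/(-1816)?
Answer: 210105/908 ≈ 231.39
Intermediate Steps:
p = 7245/1816 (p = -7245*(-1/1816) = 7245/1816 ≈ 3.9895)
p*58 = (7245/1816)*58 = 210105/908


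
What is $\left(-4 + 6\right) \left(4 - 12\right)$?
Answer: $-16$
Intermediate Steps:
$\left(-4 + 6\right) \left(4 - 12\right) = 2 \left(-8\right) = -16$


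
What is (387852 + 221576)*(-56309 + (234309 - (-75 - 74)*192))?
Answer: 125912700224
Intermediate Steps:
(387852 + 221576)*(-56309 + (234309 - (-75 - 74)*192)) = 609428*(-56309 + (234309 - (-149)*192)) = 609428*(-56309 + (234309 - 1*(-28608))) = 609428*(-56309 + (234309 + 28608)) = 609428*(-56309 + 262917) = 609428*206608 = 125912700224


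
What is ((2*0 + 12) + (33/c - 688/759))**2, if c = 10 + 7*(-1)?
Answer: 281199361/576081 ≈ 488.12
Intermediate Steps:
c = 3 (c = 10 - 7 = 3)
((2*0 + 12) + (33/c - 688/759))**2 = ((2*0 + 12) + (33/3 - 688/759))**2 = ((0 + 12) + (33*(1/3) - 688*1/759))**2 = (12 + (11 - 688/759))**2 = (12 + 7661/759)**2 = (16769/759)**2 = 281199361/576081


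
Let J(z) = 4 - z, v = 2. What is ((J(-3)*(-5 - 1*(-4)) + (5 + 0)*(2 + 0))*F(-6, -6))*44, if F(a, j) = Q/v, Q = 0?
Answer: 0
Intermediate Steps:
F(a, j) = 0 (F(a, j) = 0/2 = 0*(½) = 0)
((J(-3)*(-5 - 1*(-4)) + (5 + 0)*(2 + 0))*F(-6, -6))*44 = (((4 - 1*(-3))*(-5 - 1*(-4)) + (5 + 0)*(2 + 0))*0)*44 = (((4 + 3)*(-5 + 4) + 5*2)*0)*44 = ((7*(-1) + 10)*0)*44 = ((-7 + 10)*0)*44 = (3*0)*44 = 0*44 = 0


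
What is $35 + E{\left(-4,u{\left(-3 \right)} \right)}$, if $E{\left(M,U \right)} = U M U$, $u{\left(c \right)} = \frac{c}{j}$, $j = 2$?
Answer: $26$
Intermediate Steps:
$u{\left(c \right)} = \frac{c}{2}$
$E{\left(M,U \right)} = M U^{2}$ ($E{\left(M,U \right)} = M U U = M U^{2}$)
$35 + E{\left(-4,u{\left(-3 \right)} \right)} = 35 - 4 \left(\frac{1}{2} \left(-3\right)\right)^{2} = 35 - 4 \left(- \frac{3}{2}\right)^{2} = 35 - 9 = 26$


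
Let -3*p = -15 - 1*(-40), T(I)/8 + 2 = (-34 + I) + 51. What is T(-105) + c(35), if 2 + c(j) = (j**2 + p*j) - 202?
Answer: 28/3 ≈ 9.3333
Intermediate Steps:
T(I) = 120 + 8*I (T(I) = -16 + 8*((-34 + I) + 51) = -16 + 8*(17 + I) = -16 + (136 + 8*I) = 120 + 8*I)
p = -25/3 (p = -(-15 - 1*(-40))/3 = -(-15 + 40)/3 = -1/3*25 = -25/3 ≈ -8.3333)
c(j) = -204 + j**2 - 25*j/3 (c(j) = -2 + ((j**2 - 25*j/3) - 202) = -2 + (-202 + j**2 - 25*j/3) = -204 + j**2 - 25*j/3)
T(-105) + c(35) = (120 + 8*(-105)) + (-204 + 35**2 - 25/3*35) = (120 - 840) + (-204 + 1225 - 875/3) = -720 + 2188/3 = 28/3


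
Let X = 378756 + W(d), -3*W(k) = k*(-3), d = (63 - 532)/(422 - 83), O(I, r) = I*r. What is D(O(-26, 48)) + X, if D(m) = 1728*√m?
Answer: 128397815/339 + 6912*I*√78 ≈ 3.7875e+5 + 61045.0*I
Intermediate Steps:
d = -469/339 ≈ -1.3835
W(k) = k (W(k) = -k*(-3)/3 = -(-1)*k = k)
X = 128397815/339 (X = 378756 - 469/339 = 128397815/339 ≈ 3.7875e+5)
D(O(-26, 48)) + X = 1728*√(-26*48) + 128397815/339 = 1728*√(-1248) + 128397815/339 = 1728*(4*I*√78) + 128397815/339 = 6912*I*√78 + 128397815/339 = 128397815/339 + 6912*I*√78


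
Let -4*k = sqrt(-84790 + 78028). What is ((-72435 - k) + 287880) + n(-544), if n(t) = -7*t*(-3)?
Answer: 204021 + 7*I*sqrt(138)/4 ≈ 2.0402e+5 + 20.558*I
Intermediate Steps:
k = -7*I*sqrt(138)/4 (k = -sqrt(-84790 + 78028)/4 = -7*I*sqrt(138)/4 ≈ -20.558*I)
n(t) = 21*t
((-72435 - k) + 287880) + n(-544) = ((-72435 - (-7)*I*sqrt(138)/4) + 287880) + 21*(-544) = ((-72435 + 7*I*sqrt(138)/4) + 287880) - 11424 = (215445 + 7*I*sqrt(138)/4) - 11424 = 204021 + 7*I*sqrt(138)/4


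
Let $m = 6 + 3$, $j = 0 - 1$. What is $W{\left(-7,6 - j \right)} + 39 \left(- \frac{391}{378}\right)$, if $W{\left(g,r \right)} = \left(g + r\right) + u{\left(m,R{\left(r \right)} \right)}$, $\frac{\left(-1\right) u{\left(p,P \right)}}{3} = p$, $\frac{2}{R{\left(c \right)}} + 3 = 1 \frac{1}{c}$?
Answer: $- \frac{8485}{126} \approx -67.341$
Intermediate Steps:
$j = -1$
$R{\left(c \right)} = \frac{2}{-3 + \frac{1}{c}}$ ($R{\left(c \right)} = \frac{2}{-3 + 1 \frac{1}{c}} = \frac{2}{-3 + \frac{1}{c}}$)
$m = 9$
$u{\left(p,P \right)} = - 3 p$
$W{\left(g,r \right)} = -27 + g + r$ ($W{\left(g,r \right)} = \left(g + r\right) - 27 = -27 + g + r$)
$W{\left(-7,6 - j \right)} + 39 \left(- \frac{391}{378}\right) = \left(-27 - 7 + \left(6 - -1\right)\right) + 39 \left(- \frac{391}{378}\right) = \left(-27 - 7 + \left(6 + 1\right)\right) + 39 \left(\left(-391\right) \frac{1}{378}\right) = \left(-27 - 7 + 7\right) + 39 \left(- \frac{391}{378}\right) = -27 - \frac{5083}{126} = - \frac{8485}{126}$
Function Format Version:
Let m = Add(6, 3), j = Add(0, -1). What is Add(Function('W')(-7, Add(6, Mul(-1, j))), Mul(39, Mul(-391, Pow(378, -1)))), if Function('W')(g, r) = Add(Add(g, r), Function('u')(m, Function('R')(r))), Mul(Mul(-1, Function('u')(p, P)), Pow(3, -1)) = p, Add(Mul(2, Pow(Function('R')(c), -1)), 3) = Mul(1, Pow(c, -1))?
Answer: Rational(-8485, 126) ≈ -67.341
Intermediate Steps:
j = -1
Function('R')(c) = Mul(2, Pow(Add(-3, Pow(c, -1)), -1)) (Function('R')(c) = Mul(2, Pow(Add(-3, Mul(1, Pow(c, -1))), -1)) = Mul(2, Pow(Add(-3, Pow(c, -1)), -1)))
m = 9
Function('u')(p, P) = Mul(-3, p)
Function('W')(g, r) = Add(-27, g, r) (Function('W')(g, r) = Add(Add(g, r), Mul(-3, 9)) = Add(Add(g, r), -27) = Add(-27, g, r))
Add(Function('W')(-7, Add(6, Mul(-1, j))), Mul(39, Mul(-391, Pow(378, -1)))) = Add(Add(-27, -7, Add(6, Mul(-1, -1))), Mul(39, Mul(-391, Pow(378, -1)))) = Add(Add(-27, -7, Add(6, 1)), Mul(39, Mul(-391, Rational(1, 378)))) = Add(Add(-27, -7, 7), Mul(39, Rational(-391, 378))) = Add(-27, Rational(-5083, 126)) = Rational(-8485, 126)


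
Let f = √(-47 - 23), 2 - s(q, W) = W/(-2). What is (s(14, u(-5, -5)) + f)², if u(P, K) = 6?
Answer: (5 + I*√70)² ≈ -45.0 + 83.666*I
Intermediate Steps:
s(q, W) = 2 + W/2 (s(q, W) = 2 - W/(-2) = 2 - W*(-1)/2 = 2 - (-1)*W/2 = 2 + W/2)
f = I*√70 (f = √(-70) = I*√70 ≈ 8.3666*I)
(s(14, u(-5, -5)) + f)² = ((2 + (½)*6) + I*√70)² = ((2 + 3) + I*√70)² = (5 + I*√70)²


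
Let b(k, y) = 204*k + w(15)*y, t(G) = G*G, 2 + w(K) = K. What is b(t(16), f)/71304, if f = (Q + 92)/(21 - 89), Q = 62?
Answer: 1774615/2424336 ≈ 0.73200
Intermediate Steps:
w(K) = -2 + K
t(G) = G²
f = -77/34 (f = (62 + 92)/(21 - 89) = 154/(-68) = 154*(-1/68) = -77/34 ≈ -2.2647)
b(k, y) = 13*y + 204*k (b(k, y) = 204*k + (-2 + 15)*y = 204*k + 13*y = 13*y + 204*k)
b(t(16), f)/71304 = (13*(-77/34) + 204*16²)/71304 = (-1001/34 + 204*256)*(1/71304) = (-1001/34 + 52224)*(1/71304) = (1774615/34)*(1/71304) = 1774615/2424336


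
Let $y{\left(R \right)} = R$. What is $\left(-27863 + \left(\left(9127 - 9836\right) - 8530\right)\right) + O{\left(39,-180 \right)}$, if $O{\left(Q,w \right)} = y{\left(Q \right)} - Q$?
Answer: $-37102$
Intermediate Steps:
$O{\left(Q,w \right)} = 0$ ($O{\left(Q,w \right)} = Q - Q = 0$)
$\left(-27863 + \left(\left(9127 - 9836\right) - 8530\right)\right) + O{\left(39,-180 \right)} = \left(-27863 + \left(\left(9127 - 9836\right) - 8530\right)\right) + 0 = \left(-27863 - 9239\right) + 0 = -37102 + 0 = -37102$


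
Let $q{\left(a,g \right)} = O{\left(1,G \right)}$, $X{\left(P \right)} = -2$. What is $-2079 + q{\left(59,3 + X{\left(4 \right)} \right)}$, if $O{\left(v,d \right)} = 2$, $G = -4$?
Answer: $-2077$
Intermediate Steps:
$q{\left(a,g \right)} = 2$
$-2079 + q{\left(59,3 + X{\left(4 \right)} \right)} = -2079 + 2 = -2077$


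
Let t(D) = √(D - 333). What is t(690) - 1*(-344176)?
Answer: 344176 + √357 ≈ 3.4420e+5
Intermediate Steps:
t(D) = √(-333 + D)
t(690) - 1*(-344176) = √(-333 + 690) - 1*(-344176) = √357 + 344176 = 344176 + √357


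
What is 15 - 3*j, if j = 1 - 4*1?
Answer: 24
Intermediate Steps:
j = -3 (j = 1 - 4 = -3)
15 - 3*j = 15 - 3*(-3) = 15 + 9 = 24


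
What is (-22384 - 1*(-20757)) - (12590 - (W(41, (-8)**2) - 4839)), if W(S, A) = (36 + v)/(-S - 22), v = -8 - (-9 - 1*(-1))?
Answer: -133396/7 ≈ -19057.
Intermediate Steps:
v = 0 (v = -8 - (-9 + 1) = -8 - 1*(-8) = -8 + 8 = 0)
W(S, A) = 36/(-22 - S) (W(S, A) = (36 + 0)/(-S - 22) = 36/(-22 - S))
(-22384 - 1*(-20757)) - (12590 - (W(41, (-8)**2) - 4839)) = (-22384 - 1*(-20757)) - (12590 - (-36/(22 + 41) - 4839)) = (-22384 + 20757) - (12590 - (-36/63 - 4839)) = -1627 - (12590 - (-36*1/63 - 4839)) = -1627 - (12590 - (-4/7 - 4839)) = -1627 - (12590 - 1*(-33877/7)) = -1627 - (12590 + 33877/7) = -1627 - 1*122007/7 = -1627 - 122007/7 = -133396/7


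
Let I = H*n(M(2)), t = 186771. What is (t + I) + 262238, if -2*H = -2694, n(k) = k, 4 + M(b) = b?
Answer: 446315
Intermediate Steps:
M(b) = -4 + b
H = 1347 (H = -½*(-2694) = 1347)
I = -2694 (I = 1347*(-4 + 2) = 1347*(-2) = -2694)
(t + I) + 262238 = (186771 - 2694) + 262238 = 184077 + 262238 = 446315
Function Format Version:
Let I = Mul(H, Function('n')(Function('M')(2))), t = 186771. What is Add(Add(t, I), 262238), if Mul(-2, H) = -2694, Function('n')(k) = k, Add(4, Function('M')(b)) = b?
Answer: 446315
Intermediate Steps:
Function('M')(b) = Add(-4, b)
H = 1347 (H = Mul(Rational(-1, 2), -2694) = 1347)
I = -2694 (I = Mul(1347, Add(-4, 2)) = Mul(1347, -2) = -2694)
Add(Add(t, I), 262238) = Add(Add(186771, -2694), 262238) = Add(184077, 262238) = 446315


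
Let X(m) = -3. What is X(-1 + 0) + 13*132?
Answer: 1713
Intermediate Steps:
X(-1 + 0) + 13*132 = -3 + 13*132 = -3 + 1716 = 1713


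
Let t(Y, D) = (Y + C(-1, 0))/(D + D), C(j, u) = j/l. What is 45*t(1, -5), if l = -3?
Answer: -6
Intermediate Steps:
C(j, u) = -j/3 (C(j, u) = j/(-3) = j*(-⅓) = -j/3)
t(Y, D) = (⅓ + Y)/(2*D) (t(Y, D) = (Y - ⅓*(-1))/(D + D) = (Y + ⅓)/((2*D)) = (⅓ + Y)*(1/(2*D)) = (⅓ + Y)/(2*D))
45*t(1, -5) = 45*((⅙)*(1 + 3*1)/(-5)) = 45*((⅙)*(-⅕)*(1 + 3)) = 45*((⅙)*(-⅕)*4) = 45*(-2/15) = -6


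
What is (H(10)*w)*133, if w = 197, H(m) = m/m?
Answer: 26201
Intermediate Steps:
H(m) = 1
(H(10)*w)*133 = (1*197)*133 = 197*133 = 26201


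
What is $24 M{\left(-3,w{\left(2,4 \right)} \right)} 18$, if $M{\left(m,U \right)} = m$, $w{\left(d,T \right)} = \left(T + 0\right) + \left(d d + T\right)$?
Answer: $-1296$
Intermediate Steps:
$w{\left(d,T \right)} = d^{2} + 2 T$ ($w{\left(d,T \right)} = T + \left(d^{2} + T\right) = T + \left(T + d^{2}\right) = d^{2} + 2 T$)
$24 M{\left(-3,w{\left(2,4 \right)} \right)} 18 = 24 \left(-3\right) 18 = \left(-72\right) 18 = -1296$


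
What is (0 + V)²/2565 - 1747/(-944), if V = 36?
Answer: 211277/89680 ≈ 2.3559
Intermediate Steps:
(0 + V)²/2565 - 1747/(-944) = (0 + 36)²/2565 - 1747/(-944) = 36²*(1/2565) - 1747*(-1/944) = 1296*(1/2565) + 1747/944 = 48/95 + 1747/944 = 211277/89680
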